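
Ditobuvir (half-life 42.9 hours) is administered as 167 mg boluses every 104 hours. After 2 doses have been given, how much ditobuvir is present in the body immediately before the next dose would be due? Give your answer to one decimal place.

36.9 mg

The 2 doses were given 208, 104 hours ago.
Total = 167·(1/2)^(208/42.9) + 167·(1/2)^(104/42.9)
      = 5.7967 + 31.113 ≈ 36.91 mg.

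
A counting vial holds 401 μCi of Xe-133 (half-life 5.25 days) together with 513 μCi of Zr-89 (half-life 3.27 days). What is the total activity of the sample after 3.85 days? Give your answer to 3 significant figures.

Xe-133: 401 × (1/2)^(3.85/5.25) = 401 × (1/2)^0.73333 ≈ 241.21 μCi.
Zr-89: 513 × (1/2)^(3.85/3.27) = 513 × (1/2)^1.1774 ≈ 226.83 μCi.
Total = 241.21 + 226.83 ≈ 468.03 μCi.

468 μCi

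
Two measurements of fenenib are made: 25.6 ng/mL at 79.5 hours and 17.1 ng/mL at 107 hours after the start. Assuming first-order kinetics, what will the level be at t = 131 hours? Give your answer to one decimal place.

12.0 ng/mL

Over Δt = 107 − 79.5 = 27.5 hours, the level fell by a factor of 25.6/17.1 ≈ 1.4971.
n = log₂(1.4971) ≈ 0.58215 half-lives, so t½ = 27.5/0.58215 ≈ 47.239 hours.
From t = 107 to t = 131: 17.1 × (1/2)^((131−107)/47.239) ≈ 12.024 ng/mL.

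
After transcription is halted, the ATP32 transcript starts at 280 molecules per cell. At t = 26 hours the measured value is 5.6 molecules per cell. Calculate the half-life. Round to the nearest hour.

5 hours

A/A₀ = 5.6/280 ≈ 0.02.
n = log₂(50) ≈ 5.6439 half-lives elapsed in 26 hours.
t½ = 26/5.6439 ≈ 4.6068 hours.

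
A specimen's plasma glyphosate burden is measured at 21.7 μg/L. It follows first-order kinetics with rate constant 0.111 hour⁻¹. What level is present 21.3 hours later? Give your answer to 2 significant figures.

2.0 μg/L

t½ = ln 2 / k = 0.69315 / 0.111 ≈ 6.2446 hours.
Number of half-lives: n = 21.3/6.2446 ≈ 3.411.
Remaining = 21.7 × (1/2)^3.411 = 21.7 × 0.094015 ≈ 2.0401 μg/L.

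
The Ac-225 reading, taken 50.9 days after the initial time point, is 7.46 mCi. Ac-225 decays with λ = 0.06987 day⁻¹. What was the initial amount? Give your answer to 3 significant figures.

t½ = ln 2 / λ = 0.69315 / 0.06987 ≈ 9.9205 days.
Number of half-lives elapsed: n = 50.9/9.9205 ≈ 5.1308.
A₀ = A × 2^n = 7.46 × 2^5.1308 = 7.46 × 35.036 ≈ 261.37 mCi.

261 mCi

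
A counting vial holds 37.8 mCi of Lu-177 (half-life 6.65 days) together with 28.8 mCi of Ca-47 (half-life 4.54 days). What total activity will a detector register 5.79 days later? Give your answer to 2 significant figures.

33 mCi

Lu-177: 37.8 × (1/2)^(5.79/6.65) = 37.8 × (1/2)^0.87068 ≈ 20.672 mCi.
Ca-47: 28.8 × (1/2)^(5.79/4.54) = 28.8 × (1/2)^1.2753 ≈ 11.898 mCi.
Total = 20.672 + 11.898 ≈ 32.571 mCi.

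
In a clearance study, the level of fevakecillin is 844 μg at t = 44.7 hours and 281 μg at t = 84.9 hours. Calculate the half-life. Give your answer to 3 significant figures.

Over Δt = 84.9 − 44.7 = 40.2 hours, the level fell by a factor of 844/281 ≈ 3.0036.
n = log₂(3.0036) ≈ 1.5867 half-lives, so t½ = 40.2/1.5867 ≈ 25.336 hours.

25.3 hours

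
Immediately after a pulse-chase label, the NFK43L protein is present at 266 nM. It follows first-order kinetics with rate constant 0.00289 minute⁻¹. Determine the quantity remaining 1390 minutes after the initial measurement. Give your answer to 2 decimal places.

t½ = ln 2 / k = 0.69315 / 0.00289 ≈ 239.84 minutes.
Number of half-lives: n = 1390/239.84 ≈ 5.7955.
Remaining = 266 × (1/2)^5.7955 = 266 × 0.018005 ≈ 4.7894 nM.

4.79 nM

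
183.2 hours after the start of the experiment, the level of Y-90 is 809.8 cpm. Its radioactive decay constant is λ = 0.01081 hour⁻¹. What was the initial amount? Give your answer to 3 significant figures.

5870 cpm

t½ = ln 2 / λ = 0.69315 / 0.01081 ≈ 64.121 hours.
Number of half-lives elapsed: n = 183.2/64.121 ≈ 2.8571.
A₀ = A × 2^n = 809.8 × 2^2.8571 = 809.8 × 7.2456 ≈ 5867.5 cpm.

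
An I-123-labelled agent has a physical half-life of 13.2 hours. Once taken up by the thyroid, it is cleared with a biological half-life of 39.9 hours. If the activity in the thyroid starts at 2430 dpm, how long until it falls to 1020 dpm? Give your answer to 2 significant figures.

1/t_eff = 1/t_phys + 1/t_biol = 1/13.2 + 1/39.9 = 0.10082 per hour.
t_eff = 13.2 × 39.9 / (13.2 + 39.9) ≈ 9.9186 hours.
n = log₂(2430/1020) ≈ 1.2524; t = 1.2524 × 9.9186 ≈ 12.422 hours.

12 hours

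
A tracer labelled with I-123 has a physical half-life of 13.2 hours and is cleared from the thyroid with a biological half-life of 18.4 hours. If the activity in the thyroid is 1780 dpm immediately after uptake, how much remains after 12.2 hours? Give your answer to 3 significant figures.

1/t_eff = 1/t_phys + 1/t_biol = 1/13.2 + 1/18.4 = 0.13011 per hour.
t_eff = 13.2 × 18.4 / (13.2 + 18.4) ≈ 7.6861 hours.
Remaining = 1780 × (1/2)^(12.2/7.6861) = 1780 × (1/2)^1.5873 ≈ 592.38 dpm.

592 dpm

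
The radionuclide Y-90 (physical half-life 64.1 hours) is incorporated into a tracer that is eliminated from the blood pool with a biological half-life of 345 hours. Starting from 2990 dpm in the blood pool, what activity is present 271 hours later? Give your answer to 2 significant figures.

1/t_eff = 1/t_phys + 1/t_biol = 1/64.1 + 1/345 = 0.018499 per hour.
t_eff = 64.1 × 345 / (64.1 + 345) ≈ 54.056 hours.
Remaining = 2990 × (1/2)^(271/54.056) = 2990 × (1/2)^5.0133 ≈ 92.582 dpm.

93 dpm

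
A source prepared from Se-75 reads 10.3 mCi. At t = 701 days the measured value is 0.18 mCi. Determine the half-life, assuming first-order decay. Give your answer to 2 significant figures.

A/A₀ = 0.18/10.3 ≈ 0.017476.
n = log₂(57.222) ≈ 5.8385 half-lives elapsed in 701 days.
t½ = 701/5.8385 ≈ 120.07 days.

120 days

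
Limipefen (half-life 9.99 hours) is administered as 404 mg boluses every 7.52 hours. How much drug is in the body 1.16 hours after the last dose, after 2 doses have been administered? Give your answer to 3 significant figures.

The 2 doses were given 8.68, 1.16 hours ago.
Total = 404·(1/2)^(8.68/9.99) + 404·(1/2)^(1.16/9.99)
      = 221.22 + 372.76 ≈ 593.98 mg.

594 mg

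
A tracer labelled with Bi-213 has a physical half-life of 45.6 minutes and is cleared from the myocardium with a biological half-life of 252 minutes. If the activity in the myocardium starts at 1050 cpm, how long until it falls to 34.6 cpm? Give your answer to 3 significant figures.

190 minutes

1/t_eff = 1/t_phys + 1/t_biol = 1/45.6 + 1/252 = 0.025898 per minute.
t_eff = 45.6 × 252 / (45.6 + 252) ≈ 38.613 minutes.
n = log₂(1050/34.6) ≈ 4.9235; t = 4.9235 × 38.613 ≈ 190.11 minutes.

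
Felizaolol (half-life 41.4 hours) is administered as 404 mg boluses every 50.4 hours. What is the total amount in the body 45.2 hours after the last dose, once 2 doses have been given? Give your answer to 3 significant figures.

The 2 doses were given 95.6, 45.2 hours ago.
Total = 404·(1/2)^(95.6/41.4) + 404·(1/2)^(45.2/41.4)
      = 81.517 + 189.55 ≈ 271.07 mg.

271 mg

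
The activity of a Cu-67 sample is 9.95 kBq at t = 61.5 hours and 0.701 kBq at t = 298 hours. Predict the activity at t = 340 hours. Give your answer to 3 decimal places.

Over Δt = 298 − 61.5 = 236.5 hours, the level fell by a factor of 9.95/0.701 ≈ 14.194.
n = log₂(14.194) ≈ 3.8272 half-lives, so t½ = 236.5/3.8272 ≈ 61.794 hours.
From t = 298 to t = 340: 0.701 × (1/2)^((340−298)/61.794) ≈ 0.43764 kBq.

0.438 kBq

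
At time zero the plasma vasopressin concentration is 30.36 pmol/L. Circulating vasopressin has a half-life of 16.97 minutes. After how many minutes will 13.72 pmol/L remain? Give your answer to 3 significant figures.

19.4 minutes

Fraction remaining = 13.72/30.36 ≈ 0.45191.
n = log₂(30.36/13.72) = ln(2.2128)/ln 2 ≈ 1.1459 half-lives.
t = n × t½ = 1.1459 × 16.97 ≈ 19.446 minutes.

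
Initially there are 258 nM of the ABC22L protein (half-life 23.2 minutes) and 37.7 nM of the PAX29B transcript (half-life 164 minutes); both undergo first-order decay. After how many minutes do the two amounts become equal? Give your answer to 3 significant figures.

Set 258·(1/2)^(t/23.2) = 37.7·(1/2)^(t/164).
Taking log₂: log₂(258/37.7) = t·(1/23.2 − 1/164).
log₂(6.8435) = 2.7747; 1/23.2 − 1/164 = 0.037006.
t = 2.7747 / 0.037006 ≈ 74.981 minutes.

75.0 minutes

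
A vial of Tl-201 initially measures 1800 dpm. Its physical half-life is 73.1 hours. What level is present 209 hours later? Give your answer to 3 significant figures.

248 dpm

Number of half-lives: n = 209/73.1 ≈ 2.8591.
Remaining = 1800 × (1/2)^2.8591 = 1800 × 0.13782 ≈ 248.08 dpm.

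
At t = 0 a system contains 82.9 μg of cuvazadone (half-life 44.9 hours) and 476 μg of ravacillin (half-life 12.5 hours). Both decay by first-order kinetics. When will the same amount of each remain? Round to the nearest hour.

44 hours

Set 82.9·(1/2)^(t/44.9) = 476·(1/2)^(t/12.5).
Taking log₂: log₂(82.9/476) = t·(1/44.9 − 1/12.5).
log₂(0.17416) = -2.5215; 1/44.9 − 1/12.5 = -0.057728.
t = -2.5215 / -0.057728 ≈ 43.679 hours.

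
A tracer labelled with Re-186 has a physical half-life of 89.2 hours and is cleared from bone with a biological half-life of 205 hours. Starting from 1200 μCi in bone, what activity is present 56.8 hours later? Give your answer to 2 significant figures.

640 μCi

1/t_eff = 1/t_phys + 1/t_biol = 1/89.2 + 1/205 = 0.016089 per hour.
t_eff = 89.2 × 205 / (89.2 + 205) ≈ 62.155 hours.
Remaining = 1200 × (1/2)^(56.8/62.155) = 1200 × (1/2)^0.91384 ≈ 636.92 μCi.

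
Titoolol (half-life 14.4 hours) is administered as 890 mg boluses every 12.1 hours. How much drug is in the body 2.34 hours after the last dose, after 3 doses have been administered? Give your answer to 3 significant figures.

1490 mg

The 3 doses were given 26.54, 14.44, 2.34 hours ago.
Total = 890·(1/2)^(26.54/14.4) + 890·(1/2)^(14.44/14.4) + 890·(1/2)^(2.34/14.4)
      = 248.07 + 444.14 + 795.19 ≈ 1487.4 mg.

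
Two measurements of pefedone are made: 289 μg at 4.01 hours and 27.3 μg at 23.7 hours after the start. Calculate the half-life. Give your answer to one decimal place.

5.8 hours

Over Δt = 23.7 − 4.01 = 19.69 hours, the level fell by a factor of 289/27.3 ≈ 10.586.
n = log₂(10.586) ≈ 3.4041 half-lives, so t½ = 19.69/3.4041 ≈ 5.7842 hours.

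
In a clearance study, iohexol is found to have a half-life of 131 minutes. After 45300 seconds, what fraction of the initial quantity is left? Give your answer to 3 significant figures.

0.0184

45300 seconds = 755 minutes.
n = 755/131 ≈ 5.7634 half-lives.
Fraction remaining = (1/2)^5.7634 ≈ 0.01841.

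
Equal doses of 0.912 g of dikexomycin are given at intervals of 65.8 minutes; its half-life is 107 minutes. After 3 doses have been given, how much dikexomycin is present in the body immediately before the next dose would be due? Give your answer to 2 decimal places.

1.24 g

The 3 doses were given 197.4, 131.6, 65.8 minutes ago.
Total = 0.912·(1/2)^(197.4/107) + 0.912·(1/2)^(131.6/107) + 0.912·(1/2)^(65.8/107)
      = 0.25388 + 0.38883 + 0.59549 ≈ 1.2382 g.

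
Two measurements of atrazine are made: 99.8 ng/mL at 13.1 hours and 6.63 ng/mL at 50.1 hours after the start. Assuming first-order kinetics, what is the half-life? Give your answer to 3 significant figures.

Over Δt = 50.1 − 13.1 = 37 hours, the level fell by a factor of 99.8/6.63 ≈ 15.053.
n = log₂(15.053) ≈ 3.912 half-lives, so t½ = 37/3.912 ≈ 9.4582 hours.

9.46 hours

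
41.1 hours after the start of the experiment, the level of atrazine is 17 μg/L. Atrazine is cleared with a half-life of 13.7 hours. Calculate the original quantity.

Number of half-lives elapsed: n = 41.1/13.7 ≈ 3.
A₀ = A × 2^n = 17 × 2^3 = 17 × 8 ≈ 136 μg/L.

136 μg/L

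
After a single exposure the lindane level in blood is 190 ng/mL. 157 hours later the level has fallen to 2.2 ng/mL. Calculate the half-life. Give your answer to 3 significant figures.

A/A₀ = 2.2/190 ≈ 0.011579.
n = log₂(86.364) ≈ 6.4324 half-lives elapsed in 157 hours.
t½ = 157/6.4324 ≈ 24.408 hours.

24.4 hours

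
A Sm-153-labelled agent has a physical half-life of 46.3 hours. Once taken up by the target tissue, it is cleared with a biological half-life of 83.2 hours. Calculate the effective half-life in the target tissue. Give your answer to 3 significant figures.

29.7 hours

1/t_eff = 1/t_phys + 1/t_biol = 1/46.3 + 1/83.2 = 0.033618 per hour.
t_eff = 46.3 × 83.2 / (46.3 + 83.2) ≈ 29.746 hours.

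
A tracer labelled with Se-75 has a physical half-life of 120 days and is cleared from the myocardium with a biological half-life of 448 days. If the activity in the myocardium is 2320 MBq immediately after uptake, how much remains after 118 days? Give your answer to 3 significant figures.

978 MBq

1/t_eff = 1/t_phys + 1/t_biol = 1/120 + 1/448 = 0.010565 per day.
t_eff = 120 × 448 / (120 + 448) ≈ 94.648 days.
Remaining = 2320 × (1/2)^(118/94.648) = 2320 × (1/2)^1.2467 ≈ 977.66 MBq.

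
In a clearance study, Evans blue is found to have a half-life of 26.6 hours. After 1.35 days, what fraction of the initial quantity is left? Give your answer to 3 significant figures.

1.35 days = 32.4 hours.
n = 32.4/26.6 ≈ 1.218 half-lives.
Fraction remaining = (1/2)^1.218 ≈ 0.42986.

0.430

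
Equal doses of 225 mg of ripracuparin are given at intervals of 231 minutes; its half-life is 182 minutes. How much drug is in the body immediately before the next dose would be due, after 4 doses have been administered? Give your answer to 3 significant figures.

The 4 doses were given 924, 693, 462, 231 minutes ago.
Total = 225·(1/2)^(924/182) + 225·(1/2)^(693/182) + 225·(1/2)^(462/182) + 225·(1/2)^(231/182)
      = 6.6662 + 16.068 + 38.728 + 93.348 ≈ 154.81 mg.

155 mg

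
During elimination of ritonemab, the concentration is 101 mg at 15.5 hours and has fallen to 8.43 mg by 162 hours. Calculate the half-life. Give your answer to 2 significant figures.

41 hours

Over Δt = 162 − 15.5 = 146.5 hours, the level fell by a factor of 101/8.43 ≈ 11.981.
n = log₂(11.981) ≈ 3.5827 half-lives, so t½ = 146.5/3.5827 ≈ 40.891 hours.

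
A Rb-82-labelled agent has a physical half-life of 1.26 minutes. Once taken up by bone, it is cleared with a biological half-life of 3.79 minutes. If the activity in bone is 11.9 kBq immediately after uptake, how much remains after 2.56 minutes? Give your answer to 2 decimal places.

1/t_eff = 1/t_phys + 1/t_biol = 1/1.26 + 1/3.79 = 1.0575 per minute.
t_eff = 1.26 × 3.79 / (1.26 + 3.79) ≈ 0.94562 minutes.
Remaining = 11.9 × (1/2)^(2.56/0.94562) = 11.9 × (1/2)^2.7072 ≈ 1.8222 kBq.

1.82 kBq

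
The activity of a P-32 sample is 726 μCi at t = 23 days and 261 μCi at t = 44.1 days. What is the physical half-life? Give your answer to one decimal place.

Over Δt = 44.1 − 23 = 21.1 days, the level fell by a factor of 726/261 ≈ 2.7816.
n = log₂(2.7816) ≈ 1.4759 half-lives, so t½ = 21.1/1.4759 ≈ 14.296 days.

14.3 days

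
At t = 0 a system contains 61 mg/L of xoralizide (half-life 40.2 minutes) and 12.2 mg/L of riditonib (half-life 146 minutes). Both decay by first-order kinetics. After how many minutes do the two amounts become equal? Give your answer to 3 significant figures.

129 minutes

Set 61·(1/2)^(t/40.2) = 12.2·(1/2)^(t/146).
Taking log₂: log₂(61/12.2) = t·(1/40.2 − 1/146).
log₂(5) = 2.3219; 1/40.2 − 1/146 = 0.018026.
t = 2.3219 / 0.018026 ≈ 128.81 minutes.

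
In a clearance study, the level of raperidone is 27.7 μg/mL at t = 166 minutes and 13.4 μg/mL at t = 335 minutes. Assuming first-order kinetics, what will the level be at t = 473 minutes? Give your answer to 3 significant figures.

Over Δt = 335 − 166 = 169 minutes, the level fell by a factor of 27.7/13.4 ≈ 2.0672.
n = log₂(2.0672) ≈ 1.0477 half-lives, so t½ = 169/1.0477 ≈ 161.31 minutes.
From t = 335 to t = 473: 13.4 × (1/2)^((473−335)/161.31) ≈ 7.4059 μg/mL.

7.41 μg/mL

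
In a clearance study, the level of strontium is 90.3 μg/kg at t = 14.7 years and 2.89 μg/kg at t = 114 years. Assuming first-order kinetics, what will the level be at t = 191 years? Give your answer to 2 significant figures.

Over Δt = 114 − 14.7 = 99.3 years, the level fell by a factor of 90.3/2.89 ≈ 31.246.
n = log₂(31.246) ≈ 4.9656 half-lives, so t½ = 99.3/4.9656 ≈ 19.998 years.
From t = 114 to t = 191: 2.89 × (1/2)^((191−114)/19.998) ≈ 0.20035 μg/kg.

0.20 μg/kg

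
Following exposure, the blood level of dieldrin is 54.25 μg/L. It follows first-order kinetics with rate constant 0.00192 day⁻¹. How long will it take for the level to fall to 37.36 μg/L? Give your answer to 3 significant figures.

194 days

t½ = ln 2 / λ = 0.69315 / 0.00192 ≈ 361.01 days.
Fraction remaining = 37.36/54.25 ≈ 0.68866.
n = log₂(54.25/37.36) = ln(1.4521)/ln 2 ≈ 0.53813 half-lives.
t = n × t½ = 0.53813 × 361.01 ≈ 194.27 days.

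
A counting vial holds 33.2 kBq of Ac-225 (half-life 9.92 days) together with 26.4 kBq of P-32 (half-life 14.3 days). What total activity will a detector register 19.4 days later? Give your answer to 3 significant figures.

18.9 kBq

Ac-225: 33.2 × (1/2)^(19.4/9.92) = 33.2 × (1/2)^1.9556 ≈ 8.5591 kBq.
P-32: 26.4 × (1/2)^(19.4/14.3) = 26.4 × (1/2)^1.3566 ≈ 10.309 kBq.
Total = 8.5591 + 10.309 ≈ 18.868 kBq.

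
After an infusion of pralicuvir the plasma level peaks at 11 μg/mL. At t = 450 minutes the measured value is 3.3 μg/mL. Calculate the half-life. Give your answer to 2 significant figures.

260 minutes

A/A₀ = 3.3/11 ≈ 0.3.
n = log₂(3.3333) ≈ 1.737 half-lives elapsed in 450 minutes.
t½ = 450/1.737 ≈ 259.07 minutes.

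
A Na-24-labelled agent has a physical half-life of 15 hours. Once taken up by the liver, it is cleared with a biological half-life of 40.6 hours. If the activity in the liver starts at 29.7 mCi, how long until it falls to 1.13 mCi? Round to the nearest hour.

1/t_eff = 1/t_phys + 1/t_biol = 1/15 + 1/40.6 = 0.091297 per hour.
t_eff = 15 × 40.6 / (15 + 40.6) ≈ 10.953 hours.
n = log₂(29.7/1.13) ≈ 4.7161; t = 4.7161 × 10.953 ≈ 51.656 hours.

52 hours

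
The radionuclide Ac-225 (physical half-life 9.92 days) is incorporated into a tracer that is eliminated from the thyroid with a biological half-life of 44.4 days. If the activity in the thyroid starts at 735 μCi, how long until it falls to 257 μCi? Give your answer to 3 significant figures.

1/t_eff = 1/t_phys + 1/t_biol = 1/9.92 + 1/44.4 = 0.12333 per day.
t_eff = 9.92 × 44.4 / (9.92 + 44.4) ≈ 8.1084 days.
n = log₂(735/257) ≈ 1.516; t = 1.516 × 8.1084 ≈ 12.292 days.

12.3 days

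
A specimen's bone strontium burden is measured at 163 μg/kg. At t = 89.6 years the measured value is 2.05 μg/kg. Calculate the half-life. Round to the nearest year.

14 years

A/A₀ = 2.05/163 ≈ 0.012577.
n = log₂(79.512) ≈ 6.3131 half-lives elapsed in 89.6 years.
t½ = 89.6/6.3131 ≈ 14.193 years.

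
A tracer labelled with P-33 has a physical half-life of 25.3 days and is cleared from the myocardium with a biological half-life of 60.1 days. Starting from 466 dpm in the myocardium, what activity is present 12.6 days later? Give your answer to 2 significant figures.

290 dpm

1/t_eff = 1/t_phys + 1/t_biol = 1/25.3 + 1/60.1 = 0.056165 per day.
t_eff = 25.3 × 60.1 / (25.3 + 60.1) ≈ 17.805 days.
Remaining = 466 × (1/2)^(12.6/17.805) = 466 × (1/2)^0.70767 ≈ 285.33 dpm.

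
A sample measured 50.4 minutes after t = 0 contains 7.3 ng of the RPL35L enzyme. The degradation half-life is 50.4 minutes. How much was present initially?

14.6 ng

Number of half-lives elapsed: n = 50.4/50.4 ≈ 1.
A₀ = A × 2^n = 7.3 × 2^1 = 7.3 × 2 ≈ 14.6 ng.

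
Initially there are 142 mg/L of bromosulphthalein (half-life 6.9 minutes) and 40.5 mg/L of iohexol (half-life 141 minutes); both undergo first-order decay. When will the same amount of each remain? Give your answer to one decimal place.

13.1 minutes

Set 142·(1/2)^(t/6.9) = 40.5·(1/2)^(t/141).
Taking log₂: log₂(142/40.5) = t·(1/6.9 − 1/141).
log₂(3.5062) = 1.8099; 1/6.9 − 1/141 = 0.13784.
t = 1.8099 / 0.13784 ≈ 13.131 minutes.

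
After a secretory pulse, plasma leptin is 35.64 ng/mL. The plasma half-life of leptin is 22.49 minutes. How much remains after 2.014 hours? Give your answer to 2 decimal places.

Convert the elapsed time: 2.014 hours = 120.84 minutes.
Number of half-lives: n = 120.84/22.49 ≈ 5.3731.
Remaining = 35.64 × (1/2)^5.3731 = 35.64 × 0.02413 ≈ 0.85998 ng/mL.

0.86 ng/mL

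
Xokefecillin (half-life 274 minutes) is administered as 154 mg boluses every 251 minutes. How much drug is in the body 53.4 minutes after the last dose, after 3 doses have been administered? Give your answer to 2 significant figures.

The 3 doses were given 555.4, 304.4, 53.4 minutes ago.
Total = 154·(1/2)^(555.4/274) + 154·(1/2)^(304.4/274) + 154·(1/2)^(53.4/274)
      = 37.786 + 71.3 + 134.54 ≈ 243.63 mg.

240 mg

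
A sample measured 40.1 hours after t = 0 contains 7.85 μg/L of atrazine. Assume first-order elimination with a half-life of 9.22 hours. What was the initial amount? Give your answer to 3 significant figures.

160 μg/L

Number of half-lives elapsed: n = 40.1/9.22 ≈ 4.3492.
A₀ = A × 2^n = 7.85 × 2^4.3492 = 7.85 × 20.382 ≈ 160 μg/L.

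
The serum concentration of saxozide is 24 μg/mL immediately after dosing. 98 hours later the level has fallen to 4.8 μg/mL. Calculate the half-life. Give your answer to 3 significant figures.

42.2 hours

A/A₀ = 4.8/24 ≈ 0.2.
n = log₂(5) ≈ 2.3219 half-lives elapsed in 98 hours.
t½ = 98/2.3219 ≈ 42.206 hours.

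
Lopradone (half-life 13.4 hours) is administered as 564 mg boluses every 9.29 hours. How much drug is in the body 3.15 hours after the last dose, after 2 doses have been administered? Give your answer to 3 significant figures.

776 mg

The 2 doses were given 12.44, 3.15 hours ago.
Total = 564·(1/2)^(12.44/13.4) + 564·(1/2)^(3.15/13.4)
      = 296.36 + 479.2 ≈ 775.55 mg.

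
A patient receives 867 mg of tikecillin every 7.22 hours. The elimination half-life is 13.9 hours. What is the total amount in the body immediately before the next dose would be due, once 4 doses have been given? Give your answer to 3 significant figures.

1530 mg

The 4 doses were given 28.88, 21.66, 14.44, 7.22 hours ago.
Total = 867·(1/2)^(28.88/13.9) + 867·(1/2)^(21.66/13.9) + 867·(1/2)^(14.44/13.9) + 867·(1/2)^(7.22/13.9)
      = 205.39 + 294.4 + 421.98 + 604.86 ≈ 1526.6 mg.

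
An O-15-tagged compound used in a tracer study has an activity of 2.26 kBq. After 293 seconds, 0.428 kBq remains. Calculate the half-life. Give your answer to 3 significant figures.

A/A₀ = 0.428/2.26 ≈ 0.18938.
n = log₂(5.2804) ≈ 2.4006 half-lives elapsed in 293 seconds.
t½ = 293/2.4006 ≈ 122.05 seconds.

122 seconds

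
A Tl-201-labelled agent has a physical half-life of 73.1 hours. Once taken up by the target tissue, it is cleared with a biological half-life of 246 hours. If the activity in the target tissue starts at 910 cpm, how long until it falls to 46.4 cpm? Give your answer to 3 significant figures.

1/t_eff = 1/t_phys + 1/t_biol = 1/73.1 + 1/246 = 0.017745 per hour.
t_eff = 73.1 × 246 / (73.1 + 246) ≈ 56.354 hours.
n = log₂(910/46.4) ≈ 4.2937; t = 4.2937 × 56.354 ≈ 241.97 hours.

242 hours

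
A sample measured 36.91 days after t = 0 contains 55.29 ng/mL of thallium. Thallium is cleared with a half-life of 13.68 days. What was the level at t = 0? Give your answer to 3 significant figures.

359 ng/mL

Number of half-lives elapsed: n = 36.91/13.68 ≈ 2.6981.
A₀ = A × 2^n = 55.29 × 2^2.6981 = 55.29 × 6.4895 ≈ 358.8 ng/mL.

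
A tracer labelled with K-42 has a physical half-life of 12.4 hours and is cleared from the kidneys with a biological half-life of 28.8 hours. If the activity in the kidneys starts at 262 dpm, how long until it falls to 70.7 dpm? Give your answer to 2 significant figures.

1/t_eff = 1/t_phys + 1/t_biol = 1/12.4 + 1/28.8 = 0.11537 per hour.
t_eff = 12.4 × 28.8 / (12.4 + 28.8) ≈ 8.668 hours.
n = log₂(262/70.7) ≈ 1.8898; t = 1.8898 × 8.668 ≈ 16.381 hours.

16 hours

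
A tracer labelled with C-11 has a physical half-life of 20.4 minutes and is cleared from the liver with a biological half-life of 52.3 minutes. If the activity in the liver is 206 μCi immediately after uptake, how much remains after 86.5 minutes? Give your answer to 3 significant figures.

3.46 μCi

1/t_eff = 1/t_phys + 1/t_biol = 1/20.4 + 1/52.3 = 0.06814 per minute.
t_eff = 20.4 × 52.3 / (20.4 + 52.3) ≈ 14.676 minutes.
Remaining = 206 × (1/2)^(86.5/14.676) = 206 × (1/2)^5.8941 ≈ 3.4639 μCi.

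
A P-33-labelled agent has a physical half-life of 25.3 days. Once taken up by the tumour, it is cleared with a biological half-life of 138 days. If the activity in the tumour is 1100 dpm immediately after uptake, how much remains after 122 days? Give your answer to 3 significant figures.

1/t_eff = 1/t_phys + 1/t_biol = 1/25.3 + 1/138 = 0.046772 per day.
t_eff = 25.3 × 138 / (25.3 + 138) ≈ 21.38 days.
Remaining = 1100 × (1/2)^(122/21.38) = 1100 × (1/2)^5.7062 ≈ 21.07 dpm.

21.1 dpm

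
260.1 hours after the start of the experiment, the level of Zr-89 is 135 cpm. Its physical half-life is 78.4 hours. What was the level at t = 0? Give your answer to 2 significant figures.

1300 cpm

Number of half-lives elapsed: n = 260.1/78.4 ≈ 3.3176.
A₀ = A × 2^n = 135 × 2^3.3176 = 135 × 9.9701 ≈ 1346 cpm.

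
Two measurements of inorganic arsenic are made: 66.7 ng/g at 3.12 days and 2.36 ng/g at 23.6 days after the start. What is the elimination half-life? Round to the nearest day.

4 days

Over Δt = 23.6 − 3.12 = 20.48 days, the level fell by a factor of 66.7/2.36 ≈ 28.263.
n = log₂(28.263) ≈ 4.8208 half-lives, so t½ = 20.48/4.8208 ≈ 4.2482 days.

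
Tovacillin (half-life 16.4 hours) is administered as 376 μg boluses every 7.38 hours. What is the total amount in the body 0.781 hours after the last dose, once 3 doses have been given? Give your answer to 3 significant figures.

The 3 doses were given 15.541, 8.161, 0.781 hours ago.
Total = 376·(1/2)^(15.541/16.4) + 376·(1/2)^(8.161/16.4) + 376·(1/2)^(0.781/16.4)
      = 194.95 + 266.31 + 363.79 ≈ 825.05 μg.

825 μg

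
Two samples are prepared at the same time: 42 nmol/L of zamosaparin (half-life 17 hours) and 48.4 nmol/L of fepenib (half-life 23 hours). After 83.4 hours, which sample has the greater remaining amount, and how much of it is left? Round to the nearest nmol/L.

zamosaparin: 42 × (1/2)^4.9059 ≈ 1.401 nmol/L.
fepenib: 48.4 × (1/2)^3.6261 ≈ 3.92 nmol/L.
Fepenib has more remaining, at ≈ 3.92 nmol/L.

fepenib, 4 nmol/L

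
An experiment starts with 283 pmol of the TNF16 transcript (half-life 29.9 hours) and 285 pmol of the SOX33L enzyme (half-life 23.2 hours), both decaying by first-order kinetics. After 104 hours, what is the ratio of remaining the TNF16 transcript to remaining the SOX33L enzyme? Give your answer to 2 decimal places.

TNF16 transcript: 283 × (1/2)^(104/29.9) = 283 × (1/2)^3.4783 ≈ 25.394 pmol.
SOX33L enzyme: 285 × (1/2)^(104/23.2) = 285 × (1/2)^4.4828 ≈ 12.747 pmol.
Ratio ≈ 25.394 / 12.747 ≈ 1.9922.

1.99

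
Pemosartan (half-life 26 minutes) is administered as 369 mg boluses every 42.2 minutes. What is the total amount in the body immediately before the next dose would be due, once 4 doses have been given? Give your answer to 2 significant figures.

The 4 doses were given 168.8, 126.6, 84.4, 42.2 minutes ago.
Total = 369·(1/2)^(168.8/26) + 369·(1/2)^(126.6/26) + 369·(1/2)^(84.4/26) + 369·(1/2)^(42.2/26)
      = 4.0987 + 12.625 + 38.89 + 119.79 ≈ 175.41 mg.

180 mg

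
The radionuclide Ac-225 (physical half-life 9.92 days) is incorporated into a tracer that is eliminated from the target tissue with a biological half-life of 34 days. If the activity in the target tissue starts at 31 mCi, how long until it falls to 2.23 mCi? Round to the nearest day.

29 days

1/t_eff = 1/t_phys + 1/t_biol = 1/9.92 + 1/34 = 0.13022 per day.
t_eff = 9.92 × 34 / (9.92 + 34) ≈ 7.6794 days.
n = log₂(31/2.23) ≈ 3.7972; t = 3.7972 × 7.6794 ≈ 29.16 days.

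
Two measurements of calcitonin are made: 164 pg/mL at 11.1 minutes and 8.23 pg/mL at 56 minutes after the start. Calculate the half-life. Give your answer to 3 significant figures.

10.4 minutes

Over Δt = 56 − 11.1 = 44.9 minutes, the level fell by a factor of 164/8.23 ≈ 19.927.
n = log₂(19.927) ≈ 4.3167 half-lives, so t½ = 44.9/4.3167 ≈ 10.402 minutes.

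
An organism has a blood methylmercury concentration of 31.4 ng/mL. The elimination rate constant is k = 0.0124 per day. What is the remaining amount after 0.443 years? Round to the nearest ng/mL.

4 ng/mL

t½ = ln 2 / k = 0.69315 / 0.0124 ≈ 55.899 days.
Convert the elapsed time: 0.443 years = 161.695 days.
Number of half-lives: n = 161.695/55.899 ≈ 2.8926.
Remaining = 31.4 × (1/2)^2.8926 = 31.4 × 0.13466 ≈ 4.2283 ng/mL.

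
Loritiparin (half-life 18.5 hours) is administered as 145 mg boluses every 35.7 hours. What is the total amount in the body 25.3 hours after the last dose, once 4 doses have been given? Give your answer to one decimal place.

75.8 mg

The 4 doses were given 132.4, 96.7, 61, 25.3 hours ago.
Total = 145·(1/2)^(132.4/18.5) + 145·(1/2)^(96.7/18.5) + 145·(1/2)^(61/18.5) + 145·(1/2)^(25.3/18.5)
      = 1.0162 + 3.8715 + 14.75 + 56.194 ≈ 75.831 mg.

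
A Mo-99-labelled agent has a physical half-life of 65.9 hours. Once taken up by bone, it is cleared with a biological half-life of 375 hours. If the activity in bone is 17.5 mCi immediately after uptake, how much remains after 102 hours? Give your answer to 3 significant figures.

1/t_eff = 1/t_phys + 1/t_biol = 1/65.9 + 1/375 = 0.017841 per hour.
t_eff = 65.9 × 375 / (65.9 + 375) ≈ 56.05 hours.
Remaining = 17.5 × (1/2)^(102/56.05) = 17.5 × (1/2)^1.8198 ≈ 4.9571 mCi.

4.96 mCi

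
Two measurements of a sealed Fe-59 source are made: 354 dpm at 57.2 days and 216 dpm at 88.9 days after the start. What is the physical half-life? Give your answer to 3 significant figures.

Over Δt = 88.9 − 57.2 = 31.7 days, the level fell by a factor of 354/216 ≈ 1.6389.
n = log₂(1.6389) ≈ 0.71272 half-lives, so t½ = 31.7/0.71272 ≈ 44.478 days.

44.5 days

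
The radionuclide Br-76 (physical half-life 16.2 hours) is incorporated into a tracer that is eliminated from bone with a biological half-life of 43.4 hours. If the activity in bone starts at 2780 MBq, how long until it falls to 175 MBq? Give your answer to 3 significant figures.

47.1 hours

1/t_eff = 1/t_phys + 1/t_biol = 1/16.2 + 1/43.4 = 0.08477 per hour.
t_eff = 16.2 × 43.4 / (16.2 + 43.4) ≈ 11.797 hours.
n = log₂(2780/175) ≈ 3.9897; t = 3.9897 × 11.797 ≈ 47.065 hours.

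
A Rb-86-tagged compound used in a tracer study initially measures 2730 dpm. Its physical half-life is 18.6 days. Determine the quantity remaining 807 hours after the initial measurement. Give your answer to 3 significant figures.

780 dpm

Convert the elapsed time: 807 hours = 33.625 days.
Number of half-lives: n = 33.625/18.6 ≈ 1.8078.
Remaining = 2730 × (1/2)^1.8078 = 2730 × 0.28563 ≈ 779.76 dpm.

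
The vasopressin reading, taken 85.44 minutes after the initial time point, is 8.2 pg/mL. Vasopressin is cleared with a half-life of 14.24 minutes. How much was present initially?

524.8 pg/mL

Number of half-lives elapsed: n = 85.44/14.24 ≈ 6.
A₀ = A × 2^n = 8.2 × 2^6 = 8.2 × 64 ≈ 524.8 pg/mL.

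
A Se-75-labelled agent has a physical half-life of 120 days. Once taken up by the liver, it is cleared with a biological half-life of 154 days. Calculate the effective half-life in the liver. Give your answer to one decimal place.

1/t_eff = 1/t_phys + 1/t_biol = 1/120 + 1/154 = 0.014827 per day.
t_eff = 120 × 154 / (120 + 154) ≈ 67.445 days.

67.4 days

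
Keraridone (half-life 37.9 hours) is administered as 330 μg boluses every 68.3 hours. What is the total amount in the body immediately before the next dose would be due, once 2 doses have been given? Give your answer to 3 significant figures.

122 μg

The 2 doses were given 136.6, 68.3 hours ago.
Total = 330·(1/2)^(136.6/37.9) + 330·(1/2)^(68.3/37.9)
      = 27.135 + 94.629 ≈ 121.76 μg.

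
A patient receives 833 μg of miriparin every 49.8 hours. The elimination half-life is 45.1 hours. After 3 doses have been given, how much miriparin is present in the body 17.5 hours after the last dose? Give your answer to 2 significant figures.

1100 μg

The 3 doses were given 117.1, 67.3, 17.5 hours ago.
Total = 833·(1/2)^(117.1/45.1) + 833·(1/2)^(67.3/45.1) + 833·(1/2)^(17.5/45.1)
      = 137.73 + 296.1 + 636.56 ≈ 1070.4 μg.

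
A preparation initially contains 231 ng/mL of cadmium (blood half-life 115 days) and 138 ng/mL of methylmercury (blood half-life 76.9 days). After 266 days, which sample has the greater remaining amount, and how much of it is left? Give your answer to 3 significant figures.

cadmium: 231 × (1/2)^2.313 ≈ 46.485 ng/mL.
methylmercury: 138 × (1/2)^3.459 ≈ 12.549 ng/mL.
Cadmium has more remaining, at ≈ 46.485 ng/mL.

cadmium, 46.5 ng/mL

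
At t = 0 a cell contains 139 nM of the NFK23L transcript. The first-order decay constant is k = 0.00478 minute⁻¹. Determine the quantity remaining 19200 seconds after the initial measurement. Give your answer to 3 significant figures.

t½ = ln 2 / k = 0.69315 / 0.00478 ≈ 145.01 minutes.
Convert the elapsed time: 19200 seconds = 320 minutes.
Number of half-lives: n = 320/145.01 ≈ 2.2067.
Remaining = 139 × (1/2)^2.2067 = 139 × 0.21662 ≈ 30.11 nM.

30.1 nM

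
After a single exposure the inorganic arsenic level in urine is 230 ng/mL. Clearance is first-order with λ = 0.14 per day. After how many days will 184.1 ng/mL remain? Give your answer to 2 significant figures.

1.6 days

t½ = ln 2 / λ = 0.69315 / 0.14 ≈ 4.9511 days.
Fraction remaining = 184.1/230 ≈ 0.80043.
n = log₂(230/184.1) = ln(1.2493)/ln 2 ≈ 0.32114 half-lives.
t = n × t½ = 0.32114 × 4.9511 ≈ 1.59 days.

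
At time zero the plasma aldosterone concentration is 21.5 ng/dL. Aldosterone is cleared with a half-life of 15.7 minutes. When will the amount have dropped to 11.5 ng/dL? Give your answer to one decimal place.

14.2 minutes

Fraction remaining = 11.5/21.5 ≈ 0.53488.
n = log₂(21.5/11.5) = ln(1.8696)/ln 2 ≈ 0.9027 half-lives.
t = n × t½ = 0.9027 × 15.7 ≈ 14.172 minutes.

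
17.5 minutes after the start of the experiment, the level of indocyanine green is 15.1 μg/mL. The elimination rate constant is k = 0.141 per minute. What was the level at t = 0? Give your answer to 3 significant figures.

t½ = ln 2 / k = 0.69315 / 0.141 ≈ 4.9159 minutes.
Number of half-lives elapsed: n = 17.5/4.9159 ≈ 3.5599.
A₀ = A × 2^n = 15.1 × 2^3.5599 = 15.1 × 11.793 ≈ 178.07 μg/mL.

178 μg/mL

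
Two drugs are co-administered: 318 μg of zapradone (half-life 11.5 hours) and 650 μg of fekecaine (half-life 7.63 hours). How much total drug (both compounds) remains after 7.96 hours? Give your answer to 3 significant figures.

zapradone: 318 × (1/2)^(7.96/11.5) = 318 × (1/2)^0.69217 ≈ 196.82 μg.
fekecaine: 650 × (1/2)^(7.96/7.63) = 650 × (1/2)^1.0433 ≈ 315.4 μg.
Total = 196.82 + 315.4 ≈ 512.22 μg.

512 μg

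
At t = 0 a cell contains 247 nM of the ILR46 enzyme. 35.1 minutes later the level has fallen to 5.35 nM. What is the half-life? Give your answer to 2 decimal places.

A/A₀ = 5.35/247 ≈ 0.02166.
n = log₂(46.168) ≈ 5.5288 half-lives elapsed in 35.1 minutes.
t½ = 35.1/5.5288 ≈ 6.3485 minutes.

6.35 minutes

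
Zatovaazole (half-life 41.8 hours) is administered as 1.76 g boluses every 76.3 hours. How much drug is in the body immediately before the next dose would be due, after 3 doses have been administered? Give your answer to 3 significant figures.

0.676 g

The 3 doses were given 228.9, 152.6, 76.3 hours ago.
Total = 1.76·(1/2)^(228.9/41.8) + 1.76·(1/2)^(152.6/41.8) + 1.76·(1/2)^(76.3/41.8)
      = 0.039541 + 0.14013 + 0.49662 ≈ 0.67629 g.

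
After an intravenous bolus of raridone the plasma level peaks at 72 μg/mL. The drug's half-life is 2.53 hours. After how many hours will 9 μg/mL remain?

7.59 hours

9/72 = 1/8, so 3 half-lives have elapsed.
t = 3 × 2.53 = 7.59 hours.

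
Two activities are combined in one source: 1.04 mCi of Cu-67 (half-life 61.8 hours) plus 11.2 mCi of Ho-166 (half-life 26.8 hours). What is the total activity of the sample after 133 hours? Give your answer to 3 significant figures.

Cu-67: 1.04 × (1/2)^(133/61.8) = 1.04 × (1/2)^2.1521 ≈ 0.23398 mCi.
Ho-166: 11.2 × (1/2)^(133/26.8) = 11.2 × (1/2)^4.9627 ≈ 0.35917 mCi.
Total = 0.23398 + 0.35917 ≈ 0.59315 mCi.

0.593 mCi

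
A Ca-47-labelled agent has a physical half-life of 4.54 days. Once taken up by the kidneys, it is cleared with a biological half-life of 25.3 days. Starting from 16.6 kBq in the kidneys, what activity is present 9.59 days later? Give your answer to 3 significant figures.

2.95 kBq

1/t_eff = 1/t_phys + 1/t_biol = 1/4.54 + 1/25.3 = 0.25979 per day.
t_eff = 4.54 × 25.3 / (4.54 + 25.3) ≈ 3.8493 days.
Remaining = 16.6 × (1/2)^(9.59/3.8493) = 16.6 × (1/2)^2.4914 ≈ 2.9521 kBq.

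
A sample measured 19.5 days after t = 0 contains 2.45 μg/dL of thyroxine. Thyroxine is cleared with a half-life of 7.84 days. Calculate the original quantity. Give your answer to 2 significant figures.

Number of half-lives elapsed: n = 19.5/7.84 ≈ 2.4872.
A₀ = A × 2^n = 2.45 × 2^2.4872 = 2.45 × 5.6071 ≈ 13.737 μg/dL.

14 μg/dL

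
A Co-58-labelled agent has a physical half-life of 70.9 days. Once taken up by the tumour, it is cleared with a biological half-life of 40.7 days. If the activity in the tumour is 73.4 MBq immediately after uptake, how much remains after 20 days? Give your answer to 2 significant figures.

43 MBq

1/t_eff = 1/t_phys + 1/t_biol = 1/70.9 + 1/40.7 = 0.038674 per day.
t_eff = 70.9 × 40.7 / (70.9 + 40.7) ≈ 25.857 days.
Remaining = 73.4 × (1/2)^(20/25.857) = 73.4 × (1/2)^0.77349 ≈ 42.939 MBq.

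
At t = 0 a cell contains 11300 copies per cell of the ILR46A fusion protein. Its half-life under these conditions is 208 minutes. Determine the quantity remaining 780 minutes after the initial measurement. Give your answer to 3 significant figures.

Number of half-lives: n = 780/208 ≈ 3.75.
Remaining = 11300 × (1/2)^3.75 = 11300 × 0.074325 ≈ 839.88 copies per cell.

840 copies per cell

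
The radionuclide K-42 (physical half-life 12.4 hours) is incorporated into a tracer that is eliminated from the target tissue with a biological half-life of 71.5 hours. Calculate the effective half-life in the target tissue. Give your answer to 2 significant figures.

1/t_eff = 1/t_phys + 1/t_biol = 1/12.4 + 1/71.5 = 0.094631 per hour.
t_eff = 12.4 × 71.5 / (12.4 + 71.5) ≈ 10.567 hours.

11 hours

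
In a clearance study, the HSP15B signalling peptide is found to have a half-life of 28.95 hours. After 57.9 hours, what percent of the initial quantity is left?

25%

n = 57.9/28.95 ≈ 2 half-lives.
Fraction remaining = (1/2)^2 ≈ 0.25, i.e. 25%.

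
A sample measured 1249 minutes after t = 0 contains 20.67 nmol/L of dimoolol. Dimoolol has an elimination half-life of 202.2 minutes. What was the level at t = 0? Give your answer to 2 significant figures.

1500 nmol/L

Number of half-lives elapsed: n = 1249/202.2 ≈ 6.1771.
A₀ = A × 2^n = 20.67 × 2^6.1771 = 20.67 × 72.357 ≈ 1495.6 nmol/L.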